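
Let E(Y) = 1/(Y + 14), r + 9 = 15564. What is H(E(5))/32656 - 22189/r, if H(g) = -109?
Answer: -726299479/507964080 ≈ -1.4298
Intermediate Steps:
r = 15555 (r = -9 + 15564 = 15555)
E(Y) = 1/(14 + Y)
H(E(5))/32656 - 22189/r = -109/32656 - 22189/15555 = -726299479/507964080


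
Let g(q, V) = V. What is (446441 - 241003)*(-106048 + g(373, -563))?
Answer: -21901950618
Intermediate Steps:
(446441 - 241003)*(-106048 + g(373, -563)) = (446441 - 241003)*(-106048 - 563) = 205438*(-106611) = -21901950618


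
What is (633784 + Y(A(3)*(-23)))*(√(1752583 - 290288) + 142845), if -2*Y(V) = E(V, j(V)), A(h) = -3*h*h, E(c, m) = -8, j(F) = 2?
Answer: 90533446860 + 633788*√1462295 ≈ 9.1300e+10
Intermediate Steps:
A(h) = -3*h²
Y(V) = 4 (Y(V) = -½*(-8) = 4)
(633784 + Y(A(3)*(-23)))*(√(1752583 - 290288) + 142845) = (633784 + 4)*(√(1752583 - 290288) + 142845) = 633788*(√1462295 + 142845) = 633788*(142845 + √1462295) = 90533446860 + 633788*√1462295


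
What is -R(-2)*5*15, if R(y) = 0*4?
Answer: 0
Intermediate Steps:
R(y) = 0
-R(-2)*5*15 = -0*5*15 = -0*15 = -1*0 = 0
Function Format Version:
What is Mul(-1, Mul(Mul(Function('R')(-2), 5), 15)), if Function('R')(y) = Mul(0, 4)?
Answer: 0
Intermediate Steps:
Function('R')(y) = 0
Mul(-1, Mul(Mul(Function('R')(-2), 5), 15)) = Mul(-1, Mul(Mul(0, 5), 15)) = Mul(-1, Mul(0, 15)) = Mul(-1, 0) = 0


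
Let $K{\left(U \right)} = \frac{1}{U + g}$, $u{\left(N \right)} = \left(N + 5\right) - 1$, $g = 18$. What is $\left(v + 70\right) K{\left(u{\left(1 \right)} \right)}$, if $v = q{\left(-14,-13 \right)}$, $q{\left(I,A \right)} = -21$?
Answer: $\frac{49}{23} \approx 2.1304$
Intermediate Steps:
$v = -21$
$u{\left(N \right)} = 4 + N$ ($u{\left(N \right)} = \left(5 + N\right) - 1 = 4 + N$)
$K{\left(U \right)} = \frac{1}{18 + U}$ ($K{\left(U \right)} = \frac{1}{U + 18} = \frac{1}{18 + U}$)
$\left(v + 70\right) K{\left(u{\left(1 \right)} \right)} = \frac{-21 + 70}{18 + \left(4 + 1\right)} = \frac{49}{18 + 5} = \frac{49}{23}$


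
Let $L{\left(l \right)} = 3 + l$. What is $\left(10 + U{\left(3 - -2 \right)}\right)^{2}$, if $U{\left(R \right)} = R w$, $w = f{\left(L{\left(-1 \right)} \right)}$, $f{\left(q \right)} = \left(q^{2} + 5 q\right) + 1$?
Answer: $7225$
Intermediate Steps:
$f{\left(q \right)} = 1 + q^{2} + 5 q$
$w = 15$ ($w = 1 + \left(3 - 1\right)^{2} + 5 \left(3 - 1\right) = 1 + 2^{2} + 5 \cdot 2 = 1 + 4 + 10 = 15$)
$U{\left(R \right)} = 15 R$ ($U{\left(R \right)} = R 15 = 15 R$)
$\left(10 + U{\left(3 - -2 \right)}\right)^{2} = \left(10 + 15 \left(3 - -2\right)\right)^{2} = \left(10 + 15 \left(3 + 2\right)\right)^{2} = \left(10 + 15 \cdot 5\right)^{2} = \left(10 + 75\right)^{2} = 85^{2} = 7225$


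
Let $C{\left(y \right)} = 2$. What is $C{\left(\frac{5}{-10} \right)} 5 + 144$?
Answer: $154$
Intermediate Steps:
$C{\left(\frac{5}{-10} \right)} 5 + 144 = 2 \cdot 5 + 144 = 10 + 144 = 154$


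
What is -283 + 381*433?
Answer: 164690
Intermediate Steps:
-283 + 381*433 = -283 + 164973 = 164690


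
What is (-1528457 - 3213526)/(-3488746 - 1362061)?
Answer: 4741983/4850807 ≈ 0.97757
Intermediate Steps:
(-1528457 - 3213526)/(-3488746 - 1362061) = -4741983/(-4850807) = -4741983*(-1/4850807) = 4741983/4850807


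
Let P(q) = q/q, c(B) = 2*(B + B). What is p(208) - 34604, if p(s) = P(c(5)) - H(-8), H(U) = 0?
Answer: -34603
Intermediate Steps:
c(B) = 4*B (c(B) = 2*(2*B) = 4*B)
P(q) = 1
p(s) = 1 (p(s) = 1 - 1*0 = 1 + 0 = 1)
p(208) - 34604 = 1 - 34604 = -34603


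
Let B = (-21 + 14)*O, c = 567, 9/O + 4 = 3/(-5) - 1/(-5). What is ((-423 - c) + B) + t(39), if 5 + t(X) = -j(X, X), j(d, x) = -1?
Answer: -21553/22 ≈ -979.68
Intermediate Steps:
O = -45/22 (O = 9/(-4 + (3/(-5) - 1/(-5))) = 9/(-4 + (3*(-1/5) - 1*(-1/5))) = 9/(-4 + (-3/5 + 1/5)) = 9/(-4 - 2/5) = 9/(-22/5) = 9*(-5/22) = -45/22 ≈ -2.0455)
B = 315/22 (B = (-21 + 14)*(-45/22) = -7*(-45/22) = 315/22 ≈ 14.318)
t(X) = -4 (t(X) = -5 - 1*(-1) = -5 + 1 = -4)
((-423 - c) + B) + t(39) = ((-423 - 1*567) + 315/22) - 4 = ((-423 - 567) + 315/22) - 4 = (-990 + 315/22) - 4 = -21465/22 - 4 = -21553/22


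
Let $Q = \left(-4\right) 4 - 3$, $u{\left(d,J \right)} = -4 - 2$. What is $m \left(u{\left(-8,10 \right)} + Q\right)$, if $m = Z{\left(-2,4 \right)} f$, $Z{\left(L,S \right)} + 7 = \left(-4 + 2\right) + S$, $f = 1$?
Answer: $125$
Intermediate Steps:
$Z{\left(L,S \right)} = -9 + S$ ($Z{\left(L,S \right)} = -7 + \left(\left(-4 + 2\right) + S\right) = -7 + \left(-2 + S\right) = -9 + S$)
$u{\left(d,J \right)} = -6$
$Q = -19$ ($Q = -16 - 3 = -19$)
$m = -5$ ($m = \left(-9 + 4\right) 1 = \left(-5\right) 1 = -5$)
$m \left(u{\left(-8,10 \right)} + Q\right) = - 5 \left(-6 - 19\right) = \left(-5\right) \left(-25\right) = 125$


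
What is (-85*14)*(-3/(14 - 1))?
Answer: 3570/13 ≈ 274.62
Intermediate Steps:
(-85*14)*(-3/(14 - 1)) = -1190*(-3)/13 = -1190*(-3/13) = 3570/13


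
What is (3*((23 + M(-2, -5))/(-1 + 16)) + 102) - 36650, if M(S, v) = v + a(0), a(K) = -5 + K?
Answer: -182727/5 ≈ -36545.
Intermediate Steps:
M(S, v) = -5 + v (M(S, v) = v + (-5 + 0) = v - 5 = -5 + v)
(3*((23 + M(-2, -5))/(-1 + 16)) + 102) - 36650 = (3*((23 + (-5 - 5))/(-1 + 16)) + 102) - 36650 = (3*((23 - 10)/15) + 102) - 36650 = (3*(13*(1/15)) + 102) - 36650 = (3*(13/15) + 102) - 36650 = (13/5 + 102) - 36650 = 523/5 - 36650 = -182727/5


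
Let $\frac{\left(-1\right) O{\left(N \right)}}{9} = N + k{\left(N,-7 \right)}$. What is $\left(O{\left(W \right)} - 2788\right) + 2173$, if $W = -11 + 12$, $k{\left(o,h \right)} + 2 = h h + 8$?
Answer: $-1119$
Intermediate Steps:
$k{\left(o,h \right)} = 6 + h^{2}$ ($k{\left(o,h \right)} = -2 + \left(h h + 8\right) = -2 + \left(h^{2} + 8\right) = -2 + \left(8 + h^{2}\right) = 6 + h^{2}$)
$W = 1$
$O{\left(N \right)} = -495 - 9 N$ ($O{\left(N \right)} = - 9 \left(N + \left(6 + \left(-7\right)^{2}\right)\right) = - 9 \left(N + \left(6 + 49\right)\right) = - 9 \left(N + 55\right) = - 9 \left(55 + N\right) = -495 - 9 N$)
$\left(O{\left(W \right)} - 2788\right) + 2173 = \left(\left(-495 - 9\right) - 2788\right) + 2173 = \left(-504 - 2788\right) + 2173 = -3292 + 2173 = -1119$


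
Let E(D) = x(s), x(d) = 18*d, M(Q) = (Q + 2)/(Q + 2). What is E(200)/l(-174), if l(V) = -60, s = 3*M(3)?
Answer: -9/10 ≈ -0.90000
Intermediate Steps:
M(Q) = 1 (M(Q) = (2 + Q)/(2 + Q) = 1)
s = 3 (s = 3*1 = 3)
E(D) = 54 (E(D) = 18*3 = 54)
E(200)/l(-174) = 54/(-60) = 54*(-1/60) = -9/10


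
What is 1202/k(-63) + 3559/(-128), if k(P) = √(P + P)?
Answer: -3559/128 - 601*I*√14/21 ≈ -27.805 - 107.08*I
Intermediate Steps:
k(P) = √2*√P (k(P) = √(2*P) = √2*√P)
1202/k(-63) + 3559/(-128) = 1202/((√2*√(-63))) + 3559/(-128) = 1202/((√2*(3*I*√7))) + 3559*(-1/128) = 1202/((3*I*√14)) - 3559/128 = 1202*(-I*√14/42) - 3559/128 = -601*I*√14/21 - 3559/128 = -3559/128 - 601*I*√14/21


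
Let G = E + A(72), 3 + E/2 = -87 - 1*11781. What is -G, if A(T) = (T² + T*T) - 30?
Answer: 13404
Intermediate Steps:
E = -23742 (E = -6 + 2*(-87 - 1*11781) = -6 + 2*(-87 - 11781) = -6 + 2*(-11868) = -6 - 23736 = -23742)
A(T) = -30 + 2*T² (A(T) = (T² + T²) - 30 = 2*T² - 30 = -30 + 2*T²)
G = -13404 (G = -23742 + (-30 + 2*72²) = -23742 + (-30 + 2*5184) = -23742 + (-30 + 10368) = -23742 + 10338 = -13404)
-G = -1*(-13404) = 13404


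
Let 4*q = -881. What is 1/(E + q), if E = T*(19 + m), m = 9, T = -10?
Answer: -4/2001 ≈ -0.0019990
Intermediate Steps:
q = -881/4 (q = (¼)*(-881) = -881/4 ≈ -220.25)
E = -280 (E = -10*(19 + 9) = -10*28 = -280)
1/(E + q) = 1/(-280 - 881/4) = 1/(-2001/4) = -4/2001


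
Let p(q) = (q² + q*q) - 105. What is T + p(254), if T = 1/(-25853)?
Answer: 3333149730/25853 ≈ 1.2893e+5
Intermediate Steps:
T = -1/25853 ≈ -3.8680e-5
p(q) = -105 + 2*q² (p(q) = (q² + q²) - 105 = 2*q² - 105 = -105 + 2*q²)
T + p(254) = -1/25853 + (-105 + 2*254²) = -1/25853 + (-105 + 2*64516) = -1/25853 + (-105 + 129032) = -1/25853 + 128927 = 3333149730/25853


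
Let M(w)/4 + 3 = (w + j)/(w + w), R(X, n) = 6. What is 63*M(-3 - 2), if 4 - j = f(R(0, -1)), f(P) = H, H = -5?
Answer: -4284/5 ≈ -856.80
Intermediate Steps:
f(P) = -5
j = 9 (j = 4 - 1*(-5) = 4 + 5 = 9)
M(w) = -12 + 2*(9 + w)/w (M(w) = -12 + 4*((w + 9)/(w + w)) = -12 + 4*((9 + w)/((2*w))) = -12 + 4*((9 + w)*(1/(2*w))) = -12 + 4*((9 + w)/(2*w)) = -12 + 2*(9 + w)/w)
63*M(-3 - 2) = 63*(-10 + 18/(-3 - 2)) = 63*(-10 + 18/(-5)) = 63*(-10 + 18*(-1/5)) = 63*(-10 - 18/5) = 63*(-68/5) = -4284/5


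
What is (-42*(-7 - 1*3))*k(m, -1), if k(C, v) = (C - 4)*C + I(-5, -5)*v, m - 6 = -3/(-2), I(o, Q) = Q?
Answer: 13125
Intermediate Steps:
m = 15/2 (m = 6 - 3/(-2) = 6 - 3*(-½) = 6 + 3/2 = 15/2 ≈ 7.5000)
k(C, v) = -5*v + C*(-4 + C) (k(C, v) = (C - 4)*C - 5*v = (-4 + C)*C - 5*v = C*(-4 + C) - 5*v = -5*v + C*(-4 + C))
(-42*(-7 - 1*3))*k(m, -1) = (-42*(-7 - 1*3))*((15/2)² - 5*(-1) - 4*15/2) = (-42*(-7 - 3))*(225/4 + 5 - 30) = -42*(-10)*(125/4) = 420*(125/4) = 13125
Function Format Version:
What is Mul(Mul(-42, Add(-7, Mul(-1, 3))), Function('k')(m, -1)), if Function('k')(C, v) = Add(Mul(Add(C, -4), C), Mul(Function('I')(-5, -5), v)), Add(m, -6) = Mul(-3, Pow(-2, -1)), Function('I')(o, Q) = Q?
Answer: 13125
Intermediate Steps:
m = Rational(15, 2) (m = Add(6, Mul(-3, Pow(-2, -1))) = Add(6, Mul(-3, Rational(-1, 2))) = Add(6, Rational(3, 2)) = Rational(15, 2) ≈ 7.5000)
Function('k')(C, v) = Add(Mul(-5, v), Mul(C, Add(-4, C))) (Function('k')(C, v) = Add(Mul(Add(C, -4), C), Mul(-5, v)) = Add(Mul(Add(-4, C), C), Mul(-5, v)) = Add(Mul(C, Add(-4, C)), Mul(-5, v)) = Add(Mul(-5, v), Mul(C, Add(-4, C))))
Mul(Mul(-42, Add(-7, Mul(-1, 3))), Function('k')(m, -1)) = Mul(Mul(-42, Add(-7, Mul(-1, 3))), Add(Pow(Rational(15, 2), 2), Mul(-5, -1), Mul(-4, Rational(15, 2)))) = Mul(Mul(-42, Add(-7, -3)), Add(Rational(225, 4), 5, -30)) = Mul(Mul(-42, -10), Rational(125, 4)) = Mul(420, Rational(125, 4)) = 13125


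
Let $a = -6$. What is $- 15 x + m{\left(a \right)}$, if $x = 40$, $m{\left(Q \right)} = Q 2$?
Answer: $-612$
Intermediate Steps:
$m{\left(Q \right)} = 2 Q$
$- 15 x + m{\left(a \right)} = \left(-15\right) 40 + 2 \left(-6\right) = -600 - 12 = -612$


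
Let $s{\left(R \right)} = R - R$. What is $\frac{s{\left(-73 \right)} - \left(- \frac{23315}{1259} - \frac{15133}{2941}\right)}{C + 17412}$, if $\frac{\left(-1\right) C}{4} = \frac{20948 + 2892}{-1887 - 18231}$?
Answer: $\frac{440694154929}{324348905386186} \approx 0.0013587$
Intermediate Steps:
$C = \frac{47680}{10059}$ ($C = - 4 \frac{20948 + 2892}{-1887 - 18231} = - 4 \frac{23840}{-20118} = - 4 \cdot 23840 \left(- \frac{1}{20118}\right) = \left(-4\right) \left(- \frac{11920}{10059}\right) = \frac{47680}{10059} \approx 4.74$)
$s{\left(R \right)} = 0$
$\frac{s{\left(-73 \right)} - \left(- \frac{23315}{1259} - \frac{15133}{2941}\right)}{C + 17412} = \frac{0 - \left(- \frac{23315}{1259} - \frac{15133}{2941}\right)}{\frac{47680}{10059} + 17412} = \frac{0 - - \frac{87621862}{3702719}}{\frac{175194988}{10059}} = \left(0 + \left(\frac{23315}{1259} + \frac{15133}{2941}\right)\right) \frac{10059}{175194988} = \left(0 + \frac{87621862}{3702719}\right) \frac{10059}{175194988} = \frac{87621862}{3702719} \cdot \frac{10059}{175194988} = \frac{440694154929}{324348905386186}$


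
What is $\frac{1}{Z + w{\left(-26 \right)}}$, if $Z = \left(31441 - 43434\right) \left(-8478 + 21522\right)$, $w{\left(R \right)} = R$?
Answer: $- \frac{1}{156436718} \approx -6.3924 \cdot 10^{-9}$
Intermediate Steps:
$Z = -156436692$ ($Z = \left(-11993\right) 13044 = -156436692$)
$\frac{1}{Z + w{\left(-26 \right)}} = \frac{1}{-156436692 - 26} = \frac{1}{-156436718} = - \frac{1}{156436718}$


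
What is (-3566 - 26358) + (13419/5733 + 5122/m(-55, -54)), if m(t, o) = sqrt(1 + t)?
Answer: -2722871/91 - 2561*I*sqrt(6)/9 ≈ -29922.0 - 697.02*I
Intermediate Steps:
(-3566 - 26358) + (13419/5733 + 5122/m(-55, -54)) = (-3566 - 26358) + (13419/5733 + 5122/(sqrt(1 - 55))) = -29924 + (13419*(1/5733) + 5122/(sqrt(-54))) = -29924 + (213/91 + 5122/((3*I*sqrt(6)))) = -29924 + (213/91 + 5122*(-I*sqrt(6)/18)) = -29924 + (213/91 - 2561*I*sqrt(6)/9) = -2722871/91 - 2561*I*sqrt(6)/9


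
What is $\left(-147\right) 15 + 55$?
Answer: $-2150$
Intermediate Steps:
$\left(-147\right) 15 + 55 = -2205 + 55 = -2150$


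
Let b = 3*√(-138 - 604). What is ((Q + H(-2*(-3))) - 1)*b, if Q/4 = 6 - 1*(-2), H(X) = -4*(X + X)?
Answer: -51*I*√742 ≈ -1389.2*I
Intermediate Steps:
H(X) = -8*X
Q = 32 (Q = 4*(6 - 1*(-2)) = 4*(6 + 2) = 4*8 = 32)
b = 3*I*√742 (b = 3*√(-742) = 3*(I*√742) = 3*I*√742 ≈ 81.719*I)
((Q + H(-2*(-3))) - 1)*b = ((32 - (-16)*(-3)) - 1)*(3*I*√742) = ((32 - 8*6) - 1)*(3*I*√742) = ((32 - 48) - 1)*(3*I*√742) = (-16 - 1)*(3*I*√742) = -51*I*√742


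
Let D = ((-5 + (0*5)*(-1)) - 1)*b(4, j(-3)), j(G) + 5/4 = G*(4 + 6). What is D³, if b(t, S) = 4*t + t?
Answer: -1728000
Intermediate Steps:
j(G) = -5/4 + 10*G (j(G) = -5/4 + G*(4 + 6) = -5/4 + G*10 = -5/4 + 10*G)
b(t, S) = 5*t
D = -120 (D = ((-5 + (0*5)*(-1)) - 1)*(5*4) = ((-5 + 0*(-1)) - 1)*20 = ((-5 + 0) - 1)*20 = (-5 - 1)*20 = -6*20 = -120)
D³ = (-120)³ = -1728000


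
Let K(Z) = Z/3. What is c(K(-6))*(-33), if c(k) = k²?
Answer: -132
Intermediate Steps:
K(Z) = Z/3 (K(Z) = Z*(⅓) = Z/3)
c(K(-6))*(-33) = ((⅓)*(-6))²*(-33) = (-2)²*(-33) = 4*(-33) = -132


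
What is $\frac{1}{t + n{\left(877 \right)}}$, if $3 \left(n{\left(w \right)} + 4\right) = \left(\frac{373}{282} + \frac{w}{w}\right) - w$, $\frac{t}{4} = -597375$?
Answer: $- \frac{846}{2021767043} \approx -4.1845 \cdot 10^{-7}$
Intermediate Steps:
$t = -2389500$ ($t = 4 \left(-597375\right) = -2389500$)
$n{\left(w \right)} = - \frac{2729}{846} - \frac{w}{3}$ ($n{\left(w \right)} = -4 + \frac{\left(\frac{373}{282} + \frac{w}{w}\right) - w}{3} = -4 + \frac{\left(373 \cdot \frac{1}{282} + 1\right) - w}{3} = -4 + \frac{\left(\frac{373}{282} + 1\right) - w}{3} = -4 + \frac{\frac{655}{282} - w}{3} = -4 - \left(- \frac{655}{846} + \frac{w}{3}\right) = - \frac{2729}{846} - \frac{w}{3}$)
$\frac{1}{t + n{\left(877 \right)}} = \frac{1}{-2389500 - \frac{250043}{846}} = \frac{1}{- \frac{2021767043}{846}} = - \frac{846}{2021767043}$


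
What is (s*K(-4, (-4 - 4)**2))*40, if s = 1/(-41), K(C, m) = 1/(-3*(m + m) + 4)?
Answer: 2/779 ≈ 0.0025674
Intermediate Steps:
K(C, m) = 1/(4 - 6*m) (K(C, m) = 1/(-6*m + 4) = 1/(4 - 6*m))
s = -1/41 ≈ -0.024390
(s*K(-4, (-4 - 4)**2))*40 = -(-1)/(41*(-4 + 6*(-4 - 4)**2))*40 = -(-1)/(41*(-4 + 6*(-8)**2))*40 = -(-1)/(41*(-4 + 6*64))*40 = -(-1)/(41*(-4 + 384))*40 = -(-1)/(41*380)*40 = -1/41*(-1/380)*40 = (1/15580)*40 = 2/779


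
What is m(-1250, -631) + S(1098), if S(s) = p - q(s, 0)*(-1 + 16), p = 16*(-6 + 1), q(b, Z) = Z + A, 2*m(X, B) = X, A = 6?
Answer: -795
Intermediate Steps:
m(X, B) = X/2
q(b, Z) = 6 + Z (q(b, Z) = Z + 6 = 6 + Z)
p = -80 (p = 16*(-5) = -80)
S(s) = -170 (S(s) = -80 - (6 + 0)*(-1 + 16) = -80 - 6*15 = -80 - 1*90 = -80 - 90 = -170)
m(-1250, -631) + S(1098) = (½)*(-1250) - 170 = -625 - 170 = -795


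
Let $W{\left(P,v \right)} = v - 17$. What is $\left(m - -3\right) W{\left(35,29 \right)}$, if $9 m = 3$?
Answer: $40$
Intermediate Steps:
$W{\left(P,v \right)} = -17 + v$
$m = \frac{1}{3}$ ($m = \frac{1}{9} \cdot 3 = \frac{1}{3} \approx 0.33333$)
$\left(m - -3\right) W{\left(35,29 \right)} = \left(\frac{1}{3} - -3\right) \left(-17 + 29\right) = \left(\frac{1}{3} + 3\right) 12 = \frac{10}{3} \cdot 12 = 40$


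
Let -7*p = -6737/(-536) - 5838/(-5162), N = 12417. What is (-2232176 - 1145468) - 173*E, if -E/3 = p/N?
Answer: -135381756541745705/40081711768 ≈ -3.3776e+6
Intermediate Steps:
p = -18952781/9683912 (p = -(-6737/(-536) - 5838/(-5162))/7 = -(-6737*(-1/536) - 5838*(-1/5162))/7 = -(6737/536 + 2919/2581)/7 = -⅐*18952781/1383416 = -18952781/9683912 ≈ -1.9571)
E = 18952781/40081711768 (E = -(-56858343)/(9683912*12417) = -3*(-18952781/120245135304) = 18952781/40081711768 ≈ 0.00047285)
(-2232176 - 1145468) - 173*E = (-2232176 - 1145468) - 173*18952781/40081711768 = -3377644 - 3278831113/40081711768 = -135381756541745705/40081711768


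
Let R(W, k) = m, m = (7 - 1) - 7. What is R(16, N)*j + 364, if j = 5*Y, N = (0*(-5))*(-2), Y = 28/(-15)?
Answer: 1120/3 ≈ 373.33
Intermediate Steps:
Y = -28/15 (Y = 28*(-1/15) = -28/15 ≈ -1.8667)
m = -1 (m = 6 - 7 = -1)
N = 0 (N = 0*(-2) = 0)
R(W, k) = -1
j = -28/3 (j = 5*(-28/15) = -28/3 ≈ -9.3333)
R(16, N)*j + 364 = -1*(-28/3) + 364 = 28/3 + 364 = 1120/3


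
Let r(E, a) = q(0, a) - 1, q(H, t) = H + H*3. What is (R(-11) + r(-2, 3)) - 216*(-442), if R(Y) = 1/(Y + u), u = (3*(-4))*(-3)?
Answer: 2386776/25 ≈ 95471.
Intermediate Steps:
u = 36 (u = -12*(-3) = 36)
R(Y) = 1/(36 + Y) (R(Y) = 1/(Y + 36) = 1/(36 + Y))
q(H, t) = 4*H (q(H, t) = H + 3*H = 4*H)
r(E, a) = -1 (r(E, a) = 4*0 - 1 = 0 - 1 = -1)
(R(-11) + r(-2, 3)) - 216*(-442) = (1/(36 - 11) - 1) - 216*(-442) = (1/25 - 1) + 95472 = -24/25 + 95472 = 2386776/25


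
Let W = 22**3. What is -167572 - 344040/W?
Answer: -223081337/1331 ≈ -1.6760e+5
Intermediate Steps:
W = 10648
-167572 - 344040/W = -167572 - 344040/10648 = -167572 - 1*43005/1331 = -167572 - 43005/1331 = -223081337/1331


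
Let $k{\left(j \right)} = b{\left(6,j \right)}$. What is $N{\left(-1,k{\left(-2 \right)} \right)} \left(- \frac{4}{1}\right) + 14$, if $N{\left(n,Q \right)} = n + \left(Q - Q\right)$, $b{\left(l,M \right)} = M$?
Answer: $18$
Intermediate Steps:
$k{\left(j \right)} = j$
$N{\left(n,Q \right)} = n$ ($N{\left(n,Q \right)} = n + 0 = n$)
$N{\left(-1,k{\left(-2 \right)} \right)} \left(- \frac{4}{1}\right) + 14 = - \frac{-4}{1} + 14 = - \left(-4\right) 1 + 14 = \left(-1\right) \left(-4\right) + 14 = 4 + 14 = 18$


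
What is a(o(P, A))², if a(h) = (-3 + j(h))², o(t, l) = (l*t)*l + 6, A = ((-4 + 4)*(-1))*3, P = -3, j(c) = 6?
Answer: 81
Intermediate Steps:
A = 0 (A = (0*(-1))*3 = 0*3 = 0)
o(t, l) = 6 + t*l² (o(t, l) = t*l² + 6 = 6 + t*l²)
a(h) = 9 (a(h) = (-3 + 6)² = 3² = 9)
a(o(P, A))² = 9² = 81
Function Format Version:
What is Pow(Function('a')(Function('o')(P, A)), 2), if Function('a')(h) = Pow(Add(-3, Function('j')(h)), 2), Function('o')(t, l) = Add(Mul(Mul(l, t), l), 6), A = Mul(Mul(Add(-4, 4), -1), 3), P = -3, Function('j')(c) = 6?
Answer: 81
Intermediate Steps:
A = 0 (A = Mul(Mul(0, -1), 3) = Mul(0, 3) = 0)
Function('o')(t, l) = Add(6, Mul(t, Pow(l, 2))) (Function('o')(t, l) = Add(Mul(t, Pow(l, 2)), 6) = Add(6, Mul(t, Pow(l, 2))))
Function('a')(h) = 9 (Function('a')(h) = Pow(Add(-3, 6), 2) = Pow(3, 2) = 9)
Pow(Function('a')(Function('o')(P, A)), 2) = Pow(9, 2) = 81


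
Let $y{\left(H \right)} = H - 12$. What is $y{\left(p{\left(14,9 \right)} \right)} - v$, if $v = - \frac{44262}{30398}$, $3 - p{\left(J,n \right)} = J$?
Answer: $- \frac{327446}{15199} \approx -21.544$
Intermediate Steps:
$p{\left(J,n \right)} = 3 - J$
$y{\left(H \right)} = -12 + H$ ($y{\left(H \right)} = H - 12 = -12 + H$)
$v = - \frac{22131}{15199}$ ($v = \left(-44262\right) \frac{1}{30398} = - \frac{22131}{15199} \approx -1.4561$)
$y{\left(p{\left(14,9 \right)} \right)} - v = \left(-12 + \left(3 - 14\right)\right) - - \frac{22131}{15199} = \left(-12 + \left(3 - 14\right)\right) + \frac{22131}{15199} = \left(-12 - 11\right) + \frac{22131}{15199} = -23 + \frac{22131}{15199} = - \frac{327446}{15199}$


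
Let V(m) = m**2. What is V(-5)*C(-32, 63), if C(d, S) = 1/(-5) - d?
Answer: 795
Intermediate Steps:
C(d, S) = -1/5 - d
V(-5)*C(-32, 63) = (-5)**2*(-1/5 - 1*(-32)) = 25*(-1/5 + 32) = 25*(159/5) = 795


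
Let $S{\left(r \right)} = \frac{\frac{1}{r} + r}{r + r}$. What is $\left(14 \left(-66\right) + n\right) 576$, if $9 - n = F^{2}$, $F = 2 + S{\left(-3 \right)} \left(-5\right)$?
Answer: $- \frac{4746496}{9} \approx -5.2739 \cdot 10^{5}$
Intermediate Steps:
$S{\left(r \right)} = \frac{r + \frac{1}{r}}{2 r}$
$F = - \frac{7}{9}$ ($F = 2 + \frac{1 + \left(-3\right)^{2}}{2 \cdot 9} \left(-5\right) = 2 + \frac{1}{2} \cdot \frac{1}{9} \left(1 + 9\right) \left(-5\right) = 2 + \frac{1}{2} \cdot \frac{1}{9} \cdot 10 \left(-5\right) = 2 + \frac{5}{9} \left(-5\right) = 2 - \frac{25}{9} = - \frac{7}{9} \approx -0.77778$)
$n = \frac{680}{81}$ ($n = 9 - \left(- \frac{7}{9}\right)^{2} = 9 - \frac{49}{81} = \frac{680}{81} \approx 8.3951$)
$\left(14 \left(-66\right) + n\right) 576 = \left(14 \left(-66\right) + \frac{680}{81}\right) 576 = \left(-924 + \frac{680}{81}\right) 576 = \left(- \frac{74164}{81}\right) 576 = - \frac{4746496}{9}$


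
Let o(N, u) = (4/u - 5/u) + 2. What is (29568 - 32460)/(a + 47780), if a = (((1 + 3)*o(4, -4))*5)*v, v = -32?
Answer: -723/11585 ≈ -0.062408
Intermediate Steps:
o(N, u) = 2 - 1/u (o(N, u) = -1/u + 2 = 2 - 1/u)
a = -1440 (a = (((1 + 3)*(2 - 1/(-4)))*5)*(-32) = ((4*(2 - 1*(-¼)))*5)*(-32) = ((4*(2 + ¼))*5)*(-32) = ((4*(9/4))*5)*(-32) = (9*5)*(-32) = 45*(-32) = -1440)
(29568 - 32460)/(a + 47780) = (29568 - 32460)/(-1440 + 47780) = -2892/46340 = -2892*1/46340 = -723/11585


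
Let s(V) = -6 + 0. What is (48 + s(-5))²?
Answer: 1764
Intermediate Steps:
s(V) = -6
(48 + s(-5))² = (48 - 6)² = 42² = 1764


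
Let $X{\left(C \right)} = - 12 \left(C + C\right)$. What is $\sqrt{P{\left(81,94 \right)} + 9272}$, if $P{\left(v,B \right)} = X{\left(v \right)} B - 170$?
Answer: $i \sqrt{173634} \approx 416.69 i$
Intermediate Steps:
$X{\left(C \right)} = - 24 C$ ($X{\left(C \right)} = - 12 \cdot 2 C = - 24 C$)
$P{\left(v,B \right)} = -170 - 24 B v$ ($P{\left(v,B \right)} = - 24 v B - 170 = - 24 B v - 170 = -170 - 24 B v$)
$\sqrt{P{\left(81,94 \right)} + 9272} = \sqrt{\left(-170 - 2256 \cdot 81\right) + 9272} = \sqrt{\left(-170 - 182736\right) + 9272} = \sqrt{-182906 + 9272} = \sqrt{-173634} = i \sqrt{173634}$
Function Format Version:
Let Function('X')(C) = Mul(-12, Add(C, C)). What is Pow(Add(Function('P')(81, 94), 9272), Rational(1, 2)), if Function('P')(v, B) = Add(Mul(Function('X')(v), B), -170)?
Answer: Mul(I, Pow(173634, Rational(1, 2))) ≈ Mul(416.69, I)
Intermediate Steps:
Function('X')(C) = Mul(-24, C) (Function('X')(C) = Mul(-12, Mul(2, C)) = Mul(-24, C))
Function('P')(v, B) = Add(-170, Mul(-24, B, v)) (Function('P')(v, B) = Add(Mul(Mul(-24, v), B), -170) = Add(Mul(-24, B, v), -170) = Add(-170, Mul(-24, B, v)))
Pow(Add(Function('P')(81, 94), 9272), Rational(1, 2)) = Pow(Add(Add(-170, Mul(-24, 94, 81)), 9272), Rational(1, 2)) = Pow(Add(Add(-170, -182736), 9272), Rational(1, 2)) = Pow(Add(-182906, 9272), Rational(1, 2)) = Pow(-173634, Rational(1, 2)) = Mul(I, Pow(173634, Rational(1, 2)))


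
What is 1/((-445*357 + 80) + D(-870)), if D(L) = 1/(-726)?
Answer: -726/115277911 ≈ -6.2978e-6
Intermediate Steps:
D(L) = -1/726
1/((-445*357 + 80) + D(-870)) = 1/((-445*357 + 80) - 1/726) = 1/((-158865 + 80) - 1/726) = 1/(-158785 - 1/726) = 1/(-115277911/726) = -726/115277911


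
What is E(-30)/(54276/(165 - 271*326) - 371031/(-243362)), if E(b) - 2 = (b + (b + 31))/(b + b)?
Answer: 1598762886889/585275060970 ≈ 2.7316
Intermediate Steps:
E(b) = 2 + (31 + 2*b)/(2*b) (E(b) = 2 + (b + (b + 31))/(b + b) = 2 + (b + (31 + b))/((2*b)) = 2 + (31 + 2*b)*(1/(2*b)) = 2 + (31 + 2*b)/(2*b))
E(-30)/(54276/(165 - 271*326) - 371031/(-243362)) = (3 + (31/2)/(-30))/(54276/(165 - 271*326) - 371031/(-243362)) = (3 + (31/2)*(-1/30))/(54276/(165 - 88346) - 371031*(-1/243362)) = (3 - 31/60)/(54276/(-88181) + 371031/243362) = 149/(60*(54276*(-1/88181) + 371031/243362)) = 149/(60*(-54276/88181 + 371031/243362)) = 149/(60*(19509168699/21459904522)) = (149/60)*(21459904522/19509168699) = 1598762886889/585275060970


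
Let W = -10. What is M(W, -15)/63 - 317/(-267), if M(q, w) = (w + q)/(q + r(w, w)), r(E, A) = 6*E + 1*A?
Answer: 153556/128961 ≈ 1.1907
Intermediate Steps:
r(E, A) = A + 6*E (r(E, A) = 6*E + A = A + 6*E)
M(q, w) = (q + w)/(q + 7*w) (M(q, w) = (w + q)/(q + (w + 6*w)) = (q + w)/(q + 7*w))
M(W, -15)/63 - 317/(-267) = ((-10 - 15)/(-10 + 7*(-15)))/63 - 317/(-267) = (-25/(-10 - 105))*(1/63) - 317*(-1/267) = (-25/(-115))*(1/63) + 317/267 = -1/115*(-25)*(1/63) + 317/267 = (5/23)*(1/63) + 317/267 = 5/1449 + 317/267 = 153556/128961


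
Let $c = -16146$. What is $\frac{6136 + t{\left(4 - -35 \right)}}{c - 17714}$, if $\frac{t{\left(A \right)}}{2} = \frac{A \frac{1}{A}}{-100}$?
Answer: $- \frac{306799}{1693000} \approx -0.18122$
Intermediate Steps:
$t{\left(A \right)} = - \frac{1}{50}$ ($t{\left(A \right)} = 2 \frac{A \frac{1}{A}}{-100} = 2 \cdot 1 \left(- \frac{1}{100}\right) = 2 \left(- \frac{1}{100}\right) = - \frac{1}{50}$)
$\frac{6136 + t{\left(4 - -35 \right)}}{c - 17714} = \frac{6136 - \frac{1}{50}}{-16146 - 17714} = \frac{306799}{50 \left(-33860\right)} = \frac{306799}{50} \left(- \frac{1}{33860}\right) = - \frac{306799}{1693000}$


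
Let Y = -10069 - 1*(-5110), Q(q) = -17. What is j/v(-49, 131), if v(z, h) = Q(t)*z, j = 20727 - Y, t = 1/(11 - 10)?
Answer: 25686/833 ≈ 30.836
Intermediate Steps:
t = 1 (t = 1/1 = 1)
Y = -4959 (Y = -10069 + 5110 = -4959)
j = 25686 (j = 20727 - 1*(-4959) = 20727 + 4959 = 25686)
v(z, h) = -17*z
j/v(-49, 131) = 25686/((-17*(-49))) = 25686/833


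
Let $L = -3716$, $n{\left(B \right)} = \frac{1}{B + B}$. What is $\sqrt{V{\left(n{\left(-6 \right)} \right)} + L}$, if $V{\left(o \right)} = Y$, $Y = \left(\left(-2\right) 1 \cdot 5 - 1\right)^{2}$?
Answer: $i \sqrt{3595} \approx 59.958 i$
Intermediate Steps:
$Y = 121$ ($Y = \left(\left(-2\right) 5 - 1\right)^{2} = \left(-10 - 1\right)^{2} = \left(-11\right)^{2} = 121$)
$n{\left(B \right)} = \frac{1}{2 B}$
$V{\left(o \right)} = 121$
$\sqrt{V{\left(n{\left(-6 \right)} \right)} + L} = \sqrt{121 - 3716} = \sqrt{-3595} = i \sqrt{3595}$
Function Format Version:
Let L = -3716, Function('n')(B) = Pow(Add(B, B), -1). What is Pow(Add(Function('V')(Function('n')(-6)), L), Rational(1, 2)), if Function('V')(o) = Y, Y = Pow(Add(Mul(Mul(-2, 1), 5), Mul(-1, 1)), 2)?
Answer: Mul(I, Pow(3595, Rational(1, 2))) ≈ Mul(59.958, I)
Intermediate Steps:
Y = 121 (Y = Pow(Add(Mul(-2, 5), -1), 2) = Pow(Add(-10, -1), 2) = Pow(-11, 2) = 121)
Function('n')(B) = Mul(Rational(1, 2), Pow(B, -1)) (Function('n')(B) = Pow(Mul(2, B), -1) = Mul(Rational(1, 2), Pow(B, -1)))
Function('V')(o) = 121
Pow(Add(Function('V')(Function('n')(-6)), L), Rational(1, 2)) = Pow(Add(121, -3716), Rational(1, 2)) = Pow(-3595, Rational(1, 2)) = Mul(I, Pow(3595, Rational(1, 2)))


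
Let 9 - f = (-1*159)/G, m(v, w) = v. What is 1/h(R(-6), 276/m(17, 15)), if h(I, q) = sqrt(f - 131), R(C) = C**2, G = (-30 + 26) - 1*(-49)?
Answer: -I*sqrt(26655)/1777 ≈ -0.091876*I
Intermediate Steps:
G = 45 (G = -4 + 49 = 45)
f = 188/15 (f = 9 - (-1*159)/45 = 9 - (-159)/45 = 9 - 1*(-53/15) = 9 + 53/15 = 188/15 ≈ 12.533)
h(I, q) = I*sqrt(26655)/15 (h(I, q) = sqrt(188/15 - 131) = sqrt(-1777/15) = I*sqrt(26655)/15)
1/h(R(-6), 276/m(17, 15)) = 1/(I*sqrt(26655)/15) = -I*sqrt(26655)/1777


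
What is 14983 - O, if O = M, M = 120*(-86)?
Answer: 25303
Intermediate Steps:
M = -10320
O = -10320
14983 - O = 14983 - 1*(-10320) = 14983 + 10320 = 25303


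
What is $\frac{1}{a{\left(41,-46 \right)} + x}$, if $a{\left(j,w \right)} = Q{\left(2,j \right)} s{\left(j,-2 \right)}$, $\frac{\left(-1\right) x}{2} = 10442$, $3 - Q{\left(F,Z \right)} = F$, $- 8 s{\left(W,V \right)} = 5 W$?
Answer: $- \frac{8}{167277} \approx -4.7825 \cdot 10^{-5}$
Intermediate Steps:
$s{\left(W,V \right)} = - \frac{5 W}{8}$
$Q{\left(F,Z \right)} = 3 - F$
$x = -20884$ ($x = \left(-2\right) 10442 = -20884$)
$a{\left(j,w \right)} = - \frac{5 j}{8}$ ($a{\left(j,w \right)} = \left(3 - 2\right) \left(- \frac{5 j}{8}\right) = 1 \left(- \frac{5 j}{8}\right) = - \frac{5 j}{8}$)
$\frac{1}{a{\left(41,-46 \right)} + x} = \frac{1}{\left(- \frac{5}{8}\right) 41 - 20884} = \frac{1}{- \frac{205}{8} - 20884} = \frac{1}{- \frac{167277}{8}} = - \frac{8}{167277}$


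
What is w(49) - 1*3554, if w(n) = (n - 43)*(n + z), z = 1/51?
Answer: -55418/17 ≈ -3259.9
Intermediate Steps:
z = 1/51 (z = 1*(1/51) = 1/51 ≈ 0.019608)
w(n) = (-43 + n)*(1/51 + n) (w(n) = (n - 43)*(n + 1/51) = (-43 + n)*(1/51 + n))
w(49) - 1*3554 = (-43/51 + 49² - 2192/51*49) - 1*3554 = (-43/51 + 2401 - 107408/51) - 3554 = 5000/17 - 3554 = -55418/17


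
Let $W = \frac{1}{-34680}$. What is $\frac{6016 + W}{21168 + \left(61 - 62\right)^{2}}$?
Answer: $\frac{208634879}{734140920} \approx 0.28419$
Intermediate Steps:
$W = - \frac{1}{34680} \approx -2.8835 \cdot 10^{-5}$
$\frac{6016 + W}{21168 + \left(61 - 62\right)^{2}} = \frac{6016 - \frac{1}{34680}}{21168 + \left(61 - 62\right)^{2}} = \frac{208634879}{34680 \left(21168 + \left(-1\right)^{2}\right)} = \frac{208634879}{34680 \left(21168 + 1\right)} = \frac{208634879}{34680 \cdot 21169} = \frac{208634879}{34680} \cdot \frac{1}{21169} = \frac{208634879}{734140920}$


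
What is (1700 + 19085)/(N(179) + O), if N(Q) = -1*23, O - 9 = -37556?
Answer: -4157/7514 ≈ -0.55323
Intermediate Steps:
O = -37547 (O = 9 - 37556 = -37547)
N(Q) = -23
(1700 + 19085)/(N(179) + O) = (1700 + 19085)/(-23 - 37547) = 20785/(-37570) = 20785*(-1/37570) = -4157/7514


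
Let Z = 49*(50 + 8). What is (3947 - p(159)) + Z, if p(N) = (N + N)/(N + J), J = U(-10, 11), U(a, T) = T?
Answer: 576906/85 ≈ 6787.1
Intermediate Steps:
J = 11
p(N) = 2*N/(11 + N) (p(N) = (N + N)/(N + 11) = (2*N)/(11 + N) = 2*N/(11 + N))
Z = 2842 (Z = 49*58 = 2842)
(3947 - p(159)) + Z = (3947 - 2*159/(11 + 159)) + 2842 = (3947 - 2*159/170) + 2842 = (3947 - 1*159/85) + 2842 = (3947 - 159/85) + 2842 = 335336/85 + 2842 = 576906/85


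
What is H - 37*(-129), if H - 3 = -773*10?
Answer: -2954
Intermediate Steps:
H = -7727 (H = 3 - 773*10 = 3 - 7730 = -7727)
H - 37*(-129) = -7727 - 37*(-129) = -7727 + 4773 = -2954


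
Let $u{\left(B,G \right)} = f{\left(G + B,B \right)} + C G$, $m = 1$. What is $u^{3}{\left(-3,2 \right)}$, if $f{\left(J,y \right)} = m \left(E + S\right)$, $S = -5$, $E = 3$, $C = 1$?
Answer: $0$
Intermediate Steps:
$f{\left(J,y \right)} = -2$ ($f{\left(J,y \right)} = 1 \left(3 - 5\right) = 1 \left(-2\right) = -2$)
$u{\left(B,G \right)} = -2 + G$ ($u{\left(B,G \right)} = -2 + 1 G = -2 + G$)
$u^{3}{\left(-3,2 \right)} = \left(-2 + 2\right)^{3} = 0^{3} = 0$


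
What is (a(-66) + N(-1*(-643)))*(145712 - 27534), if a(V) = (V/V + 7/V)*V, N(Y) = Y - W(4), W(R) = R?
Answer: 68543240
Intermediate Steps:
N(Y) = -4 + Y (N(Y) = Y - 1*4 = Y - 4 = -4 + Y)
a(V) = V*(1 + 7/V) (a(V) = (1 + 7/V)*V = V*(1 + 7/V))
(a(-66) + N(-1*(-643)))*(145712 - 27534) = ((7 - 66) + (-4 - 1*(-643)))*(145712 - 27534) = (-59 + (-4 + 643))*118178 = (-59 + 639)*118178 = 580*118178 = 68543240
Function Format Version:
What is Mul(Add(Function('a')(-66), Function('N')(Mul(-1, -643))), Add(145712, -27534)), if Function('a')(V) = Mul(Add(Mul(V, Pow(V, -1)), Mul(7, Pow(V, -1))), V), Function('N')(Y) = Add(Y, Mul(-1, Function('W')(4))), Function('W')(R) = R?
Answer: 68543240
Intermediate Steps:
Function('N')(Y) = Add(-4, Y) (Function('N')(Y) = Add(Y, Mul(-1, 4)) = Add(Y, -4) = Add(-4, Y))
Function('a')(V) = Mul(V, Add(1, Mul(7, Pow(V, -1)))) (Function('a')(V) = Mul(Add(1, Mul(7, Pow(V, -1))), V) = Mul(V, Add(1, Mul(7, Pow(V, -1)))))
Mul(Add(Function('a')(-66), Function('N')(Mul(-1, -643))), Add(145712, -27534)) = Mul(Add(Add(7, -66), Add(-4, Mul(-1, -643))), Add(145712, -27534)) = Mul(Add(-59, Add(-4, 643)), 118178) = Mul(Add(-59, 639), 118178) = Mul(580, 118178) = 68543240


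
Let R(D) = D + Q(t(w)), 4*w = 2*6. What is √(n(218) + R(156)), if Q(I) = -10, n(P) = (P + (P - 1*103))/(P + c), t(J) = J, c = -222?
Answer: √251/2 ≈ 7.9215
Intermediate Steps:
w = 3 (w = (2*6)/4 = (¼)*12 = 3)
n(P) = (-103 + 2*P)/(-222 + P) (n(P) = (P + (P - 1*103))/(P - 222) = (P + (P - 103))/(-222 + P) = (P + (-103 + P))/(-222 + P) = (-103 + 2*P)/(-222 + P))
R(D) = -10 + D (R(D) = D - 10 = -10 + D)
√(n(218) + R(156)) = √((-103 + 2*218)/(-222 + 218) + (-10 + 156)) = √((-103 + 436)/(-4) + 146) = √(-¼*333 + 146) = √(-333/4 + 146) = √(251/4) = √251/2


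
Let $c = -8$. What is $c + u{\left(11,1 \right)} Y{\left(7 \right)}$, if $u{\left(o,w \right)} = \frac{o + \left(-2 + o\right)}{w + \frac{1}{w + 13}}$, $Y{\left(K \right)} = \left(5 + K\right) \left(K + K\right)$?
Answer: $3128$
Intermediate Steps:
$Y{\left(K \right)} = 2 K \left(5 + K\right)$ ($Y{\left(K \right)} = \left(5 + K\right) 2 K = 2 K \left(5 + K\right)$)
$u{\left(o,w \right)} = \frac{-2 + 2 o}{w + \frac{1}{13 + w}}$
$c + u{\left(11,1 \right)} Y{\left(7 \right)} = -8 + \frac{2 \left(-13 - 1 + 13 \cdot 11 + 11 \cdot 1\right)}{1 + 1^{2} + 13 \cdot 1} \cdot 2 \cdot 7 \left(5 + 7\right) = -8 + \frac{2 \left(-13 - 1 + 143 + 11\right)}{1 + 1 + 13} \cdot 2 \cdot 7 \cdot 12 = -8 + 2 \cdot \frac{1}{15} \cdot 140 \cdot 168 = -8 + \frac{56}{3} \cdot 168 = -8 + 3136 = 3128$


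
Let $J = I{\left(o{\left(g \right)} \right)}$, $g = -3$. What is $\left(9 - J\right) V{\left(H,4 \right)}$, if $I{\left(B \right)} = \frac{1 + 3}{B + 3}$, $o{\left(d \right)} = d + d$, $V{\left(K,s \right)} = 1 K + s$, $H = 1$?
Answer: $\frac{155}{3} \approx 51.667$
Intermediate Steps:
$V{\left(K,s \right)} = K + s$
$o{\left(d \right)} = 2 d$
$I{\left(B \right)} = \frac{4}{3 + B}$
$J = - \frac{4}{3}$ ($J = \frac{4}{3 + 2 \left(-3\right)} = \frac{4}{3 - 6} = \frac{4}{-3} = 4 \left(- \frac{1}{3}\right) = - \frac{4}{3} \approx -1.3333$)
$\left(9 - J\right) V{\left(H,4 \right)} = \left(9 - - \frac{4}{3}\right) \left(1 + 4\right) = \left(9 + \frac{4}{3}\right) 5 = \frac{31}{3} \cdot 5 = \frac{155}{3}$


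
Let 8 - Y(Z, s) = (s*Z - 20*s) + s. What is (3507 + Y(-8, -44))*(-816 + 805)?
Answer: -25597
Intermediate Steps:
Y(Z, s) = 8 + 19*s - Z*s (Y(Z, s) = 8 - ((s*Z - 20*s) + s) = 8 - ((Z*s - 20*s) + s) = 8 - ((-20*s + Z*s) + s) = 8 - (-19*s + Z*s) = 8 + (19*s - Z*s) = 8 + 19*s - Z*s)
(3507 + Y(-8, -44))*(-816 + 805) = (3507 + (8 + 19*(-44) - 1*(-8)*(-44)))*(-816 + 805) = (3507 + (8 - 836 - 352))*(-11) = (3507 - 1180)*(-11) = 2327*(-11) = -25597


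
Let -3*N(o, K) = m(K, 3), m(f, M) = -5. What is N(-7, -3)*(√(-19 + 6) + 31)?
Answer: 155/3 + 5*I*√13/3 ≈ 51.667 + 6.0093*I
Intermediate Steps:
N(o, K) = 5/3 (N(o, K) = -⅓*(-5) = 5/3)
N(-7, -3)*(√(-19 + 6) + 31) = 5*(√(-19 + 6) + 31)/3 = 5*(√(-13) + 31)/3 = 5*(I*√13 + 31)/3 = 5*(31 + I*√13)/3 = 155/3 + 5*I*√13/3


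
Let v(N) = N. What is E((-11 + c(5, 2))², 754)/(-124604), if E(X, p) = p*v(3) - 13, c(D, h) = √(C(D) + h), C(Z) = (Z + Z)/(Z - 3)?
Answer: -2249/124604 ≈ -0.018049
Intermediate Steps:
C(Z) = 2*Z/(-3 + Z) (C(Z) = (2*Z)/(-3 + Z) = 2*Z/(-3 + Z))
c(D, h) = √(h + 2*D/(-3 + D)) (c(D, h) = √(2*D/(-3 + D) + h) = √(h + 2*D/(-3 + D)))
E(X, p) = -13 + 3*p (E(X, p) = p*3 - 13 = 3*p - 13 = -13 + 3*p)
E((-11 + c(5, 2))², 754)/(-124604) = (-13 + 3*754)/(-124604) = (-13 + 2262)*(-1/124604) = 2249*(-1/124604) = -2249/124604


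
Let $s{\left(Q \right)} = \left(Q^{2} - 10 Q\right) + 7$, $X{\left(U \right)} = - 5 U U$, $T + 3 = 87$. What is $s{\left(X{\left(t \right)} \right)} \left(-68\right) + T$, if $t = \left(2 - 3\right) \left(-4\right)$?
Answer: $-489992$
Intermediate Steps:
$T = 84$ ($T = -3 + 87 = 84$)
$t = 4$ ($t = \left(-1\right) \left(-4\right) = 4$)
$X{\left(U \right)} = - 5 U^{2}$
$s{\left(Q \right)} = 7 + Q^{2} - 10 Q$
$s{\left(X{\left(t \right)} \right)} \left(-68\right) + T = \left(7 + \left(- 5 \cdot 4^{2}\right)^{2} - 10 \left(- 5 \cdot 4^{2}\right)\right) \left(-68\right) + 84 = \left(7 + \left(\left(-5\right) 16\right)^{2} - 10 \left(\left(-5\right) 16\right)\right) \left(-68\right) + 84 = \left(7 + \left(-80\right)^{2} - -800\right) \left(-68\right) + 84 = \left(7 + 6400 + 800\right) \left(-68\right) + 84 = 7207 \left(-68\right) + 84 = -490076 + 84 = -489992$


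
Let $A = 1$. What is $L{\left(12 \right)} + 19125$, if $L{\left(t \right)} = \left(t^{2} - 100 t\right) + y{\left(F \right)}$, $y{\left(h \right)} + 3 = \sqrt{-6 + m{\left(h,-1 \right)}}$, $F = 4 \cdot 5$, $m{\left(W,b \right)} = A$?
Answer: $18066 + i \sqrt{5} \approx 18066.0 + 2.2361 i$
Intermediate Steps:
$m{\left(W,b \right)} = 1$
$F = 20$
$y{\left(h \right)} = -3 + i \sqrt{5}$ ($y{\left(h \right)} = -3 + \sqrt{-6 + 1} = -3 + \sqrt{-5} = -3 + i \sqrt{5}$)
$L{\left(t \right)} = -3 + t^{2} - 100 t + i \sqrt{5}$ ($L{\left(t \right)} = \left(t^{2} - 100 t\right) - \left(3 - i \sqrt{5}\right) = -3 + t^{2} - 100 t + i \sqrt{5}$)
$L{\left(12 \right)} + 19125 = \left(-3 + 12^{2} - 1200 + i \sqrt{5}\right) + 19125 = \left(-3 + 144 - 1200 + i \sqrt{5}\right) + 19125 = \left(-1059 + i \sqrt{5}\right) + 19125 = 18066 + i \sqrt{5}$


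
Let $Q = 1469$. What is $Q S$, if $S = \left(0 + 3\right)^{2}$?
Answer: $13221$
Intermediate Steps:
$S = 9$ ($S = 3^{2} = 9$)
$Q S = 1469 \cdot 9 = 13221$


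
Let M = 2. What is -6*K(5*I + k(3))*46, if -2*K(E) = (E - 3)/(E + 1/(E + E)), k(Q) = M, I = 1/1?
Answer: 2576/33 ≈ 78.061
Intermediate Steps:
I = 1
k(Q) = 2
K(E) = -(-3 + E)/(2*(E + 1/(2*E))) (K(E) = -(E - 3)/(2*(E + 1/(E + E))) = -(-3 + E)/(2*(E + 1/(2*E))))
-6*K(5*I + k(3))*46 = -6*(5*1 + 2)*(3 - (5*1 + 2))/(1 + 2*(5*1 + 2)**2)*46 = -6*(5 + 2)*(3 - (5 + 2))/(1 + 2*(5 + 2)**2)*46 = -42*(3 - 1*7)/(1 + 2*7**2)*46 = -42*(3 - 7)/(1 + 2*49)*46 = -42*(-4)/(1 + 98)*46 = -42*(-4)/99*46 = -6*(-28/99)*46 = (56/33)*46 = 2576/33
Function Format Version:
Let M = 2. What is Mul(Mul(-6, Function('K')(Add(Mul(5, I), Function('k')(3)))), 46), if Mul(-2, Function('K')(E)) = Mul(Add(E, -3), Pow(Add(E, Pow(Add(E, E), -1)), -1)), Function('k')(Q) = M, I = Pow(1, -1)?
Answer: Rational(2576, 33) ≈ 78.061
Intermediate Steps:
I = 1
Function('k')(Q) = 2
Function('K')(E) = Mul(Rational(-1, 2), Pow(Add(E, Mul(Rational(1, 2), Pow(E, -1))), -1), Add(-3, E)) (Function('K')(E) = Mul(Rational(-1, 2), Mul(Add(E, -3), Pow(Add(E, Pow(Add(E, E), -1)), -1))) = Mul(Rational(-1, 2), Mul(Add(-3, E), Pow(Add(E, Pow(Mul(2, E), -1)), -1))) = Mul(Rational(-1, 2), Mul(Add(-3, E), Pow(Add(E, Mul(Rational(1, 2), Pow(E, -1))), -1))) = Mul(Rational(-1, 2), Mul(Pow(Add(E, Mul(Rational(1, 2), Pow(E, -1))), -1), Add(-3, E))) = Mul(Rational(-1, 2), Pow(Add(E, Mul(Rational(1, 2), Pow(E, -1))), -1), Add(-3, E)))
Mul(Mul(-6, Function('K')(Add(Mul(5, I), Function('k')(3)))), 46) = Mul(Mul(-6, Mul(Add(Mul(5, 1), 2), Pow(Add(1, Mul(2, Pow(Add(Mul(5, 1), 2), 2))), -1), Add(3, Mul(-1, Add(Mul(5, 1), 2))))), 46) = Mul(Mul(-6, Mul(Add(5, 2), Pow(Add(1, Mul(2, Pow(Add(5, 2), 2))), -1), Add(3, Mul(-1, Add(5, 2))))), 46) = Mul(Mul(-6, Mul(7, Pow(Add(1, Mul(2, Pow(7, 2))), -1), Add(3, Mul(-1, 7)))), 46) = Mul(Mul(-6, Mul(7, Pow(Add(1, Mul(2, 49)), -1), Add(3, -7))), 46) = Mul(Mul(-6, Mul(7, Pow(Add(1, 98), -1), -4)), 46) = Mul(Mul(-6, Mul(7, Pow(99, -1), -4)), 46) = Mul(Mul(-6, Mul(7, Rational(1, 99), -4)), 46) = Mul(Mul(-6, Rational(-28, 99)), 46) = Mul(Rational(56, 33), 46) = Rational(2576, 33)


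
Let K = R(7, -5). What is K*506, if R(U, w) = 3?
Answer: 1518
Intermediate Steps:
K = 3
K*506 = 3*506 = 1518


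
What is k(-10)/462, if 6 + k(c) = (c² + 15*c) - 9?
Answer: -65/462 ≈ -0.14069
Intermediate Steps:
k(c) = -15 + c² + 15*c (k(c) = -6 + ((c² + 15*c) - 9) = -6 + (-9 + c² + 15*c) = -15 + c² + 15*c)
k(-10)/462 = (-15 + (-10)² + 15*(-10))/462 = (-15 + 100 - 150)*(1/462) = -65*1/462 = -65/462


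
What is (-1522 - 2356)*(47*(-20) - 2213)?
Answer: 12227334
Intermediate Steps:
(-1522 - 2356)*(47*(-20) - 2213) = -3878*(-940 - 2213) = -3878*(-3153) = 12227334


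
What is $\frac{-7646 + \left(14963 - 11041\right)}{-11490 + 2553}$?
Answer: $\frac{3724}{8937} \approx 0.41669$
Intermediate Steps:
$\frac{-7646 + \left(14963 - 11041\right)}{-11490 + 2553} = \frac{-7646 + \left(14963 - 11041\right)}{-8937} = \left(-7646 + 3922\right) \left(- \frac{1}{8937}\right) = \left(-3724\right) \left(- \frac{1}{8937}\right) = \frac{3724}{8937}$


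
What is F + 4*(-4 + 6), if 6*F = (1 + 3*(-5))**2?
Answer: 122/3 ≈ 40.667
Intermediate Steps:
F = 98/3 (F = (1 + 3*(-5))**2/6 = (1 - 15)**2/6 = (1/6)*(-14)**2 = (1/6)*196 = 98/3 ≈ 32.667)
F + 4*(-4 + 6) = 98/3 + 4*(-4 + 6) = 98/3 + 4*2 = 98/3 + 8 = 122/3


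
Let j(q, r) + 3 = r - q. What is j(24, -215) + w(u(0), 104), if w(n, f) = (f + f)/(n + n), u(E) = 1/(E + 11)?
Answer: 902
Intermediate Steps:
u(E) = 1/(11 + E)
j(q, r) = -3 + r - q (j(q, r) = -3 + (r - q) = -3 + r - q)
w(n, f) = f/n (w(n, f) = (2*f)/((2*n)) = (2*f)*(1/(2*n)) = f/n)
j(24, -215) + w(u(0), 104) = (-3 - 215 - 1*24) + 104/(1/(11 + 0)) = (-3 - 215 - 24) + 104/(1/11) = -242 + 104/(1/11) = -242 + 104*11 = -242 + 1144 = 902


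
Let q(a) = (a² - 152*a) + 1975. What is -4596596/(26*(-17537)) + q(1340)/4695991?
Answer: 11156164499313/1070596724171 ≈ 10.421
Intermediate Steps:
q(a) = 1975 + a² - 152*a
-4596596/(26*(-17537)) + q(1340)/4695991 = -4596596/(26*(-17537)) + (1975 + 1340² - 152*1340)/4695991 = -4596596/(-455962) + (1975 + 1795600 - 203680)*(1/4695991) = -4596596*(-1/455962) + 1593895*(1/4695991) = 2298298/227981 + 1593895/4695991 = 11156164499313/1070596724171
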